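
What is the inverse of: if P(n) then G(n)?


The inverse of (P → Q) is (¬P → ¬Q). It is equivalent to the converse, not to the original.
Here P = 'P(n)' and Q = 'G(n)'.

If not (P(n)), then not (G(n)).


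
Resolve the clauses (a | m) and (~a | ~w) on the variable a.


The clauses contain complementary literals a and ~a.
Resolution eliminates this pair and disjoins the remaining literals (merging duplicates).

(m | ~w)


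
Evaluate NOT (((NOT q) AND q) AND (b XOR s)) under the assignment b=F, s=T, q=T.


Substitute b=F, s=T, q=T:
NOT q = F
(NOT q) AND q = F AND T = F
b XOR s = F XOR T = T
((NOT q) AND q) AND (b XOR s) = F AND T = F
NOT (((NOT q) AND q) AND (b XOR s)) = T

T


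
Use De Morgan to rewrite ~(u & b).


De Morgan: the negation of a conjunction is the disjunction of the negations.
Distribute ~ across &, flipping it to |, and negate each literal.

(~u) | (~b)


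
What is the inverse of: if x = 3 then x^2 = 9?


The inverse of (P → Q) is (¬P → ¬Q). It is equivalent to the converse, not to the original.
Here P = 'x = 3' and Q = 'x^2 = 9'.

If not (x = 3), then not (x^2 = 9).


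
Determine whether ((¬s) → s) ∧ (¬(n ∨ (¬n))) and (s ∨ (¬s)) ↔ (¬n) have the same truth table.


Compare truth tables:
n | s | φ | ψ
-------------
F | F | F | T
T | F | F | F
F | T | F | T
T | T | F | F
They differ at row 1 (n=F, s=F): φ=F but ψ=T.

No, they are not logically equivalent.


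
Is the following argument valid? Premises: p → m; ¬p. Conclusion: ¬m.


This is denying the antecedent (fallacy). There exist truth assignments where the premises are all true but the conclusion is false.

Invalid.


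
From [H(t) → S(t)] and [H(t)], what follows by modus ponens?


Modus ponens: from (P → Q) and P, infer Q.
P = 'H(t)' is asserted, and P → Q holds, so Q follows.

S(t).


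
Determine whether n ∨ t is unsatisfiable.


Truth table over {n, t}:
n | t | φ
---------
F | F | F
T | F | T
F | T | T
T | T | T
Satisfying assignment at row 2: n=T, t=F gives T.

No, it is not a contradiction.


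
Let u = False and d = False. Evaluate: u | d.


Disjunction is false only when both operands are false.
Substitute: u=False, d=False.
False | False evaluates to False.

False


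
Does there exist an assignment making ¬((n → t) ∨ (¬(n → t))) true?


Check all 4 assignments over {n, t}:
n | t | φ
---------
F | F | F
T | F | F
F | T | F
T | T | F
No assignment makes the formula true.

Unsatisfiable.


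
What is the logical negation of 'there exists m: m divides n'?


¬(for all x: φ) = there exists x: ¬φ, and ¬(there exists x: φ) = for all x: ¬φ.
Apply to the existential statement.

for all m: NOT(m divides n)


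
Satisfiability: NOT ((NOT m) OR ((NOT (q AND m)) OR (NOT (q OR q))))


Search for a satisfying assignment over {m, q}.
Try m=T, q=T: the formula evaluates to T.
A satisfying assignment exists.

Satisfiable.


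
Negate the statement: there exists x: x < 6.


¬(for all x: φ) = there exists x: ¬φ, and ¬(there exists x: φ) = for all x: ¬φ.
Apply to the existential statement.

for all x: NOT(x < 6)


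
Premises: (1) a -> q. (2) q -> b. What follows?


Hypothetical syllogism: from (P → Q) and (Q → R), infer (P → R).
Chain the two implications through the shared middle term 'q'.

a -> b


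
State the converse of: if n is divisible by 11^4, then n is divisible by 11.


The converse of (P → Q) is (Q → P). It is not in general equivalent to the original.
Here P = 'n is divisible by 11^4' and Q = 'n is divisible by 11'.

If n is divisible by 11, then n is divisible by 11^4.


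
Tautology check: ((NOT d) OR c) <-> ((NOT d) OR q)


Build the truth table over {c, d, q}:
c | d | q | φ
-------------
F | F | F | T
T | F | F | T
F | T | F | T
T | T | F | F
F | F | T | T
T | F | T | T
F | T | T | F
T | T | T | T
Counterexample at row 4: with c=T, d=T, q=F, the formula is F.

No, it is not a tautology.


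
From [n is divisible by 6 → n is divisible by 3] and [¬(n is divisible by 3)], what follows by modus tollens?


Modus tollens: from (P → Q) and ¬Q, infer ¬P.
Q = 'n is divisible by 3' is denied; since P → Q, P must also fail.

Not (n is divisible by 6).


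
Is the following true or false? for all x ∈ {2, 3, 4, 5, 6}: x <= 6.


Evaluate the predicate on each element: 2:T, 3:T, 4:T, 5:T, 6:T.
Every element satisfies the predicate.

T


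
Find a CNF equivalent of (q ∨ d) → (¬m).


Step 1: Rewrite as ¬(q ∨ d) ∨ (¬m) = (¬q ∧ ¬d) ∨ (¬m).
Step 2: Distribute ∨ over ∧.

((¬q) ∨ (¬m)) ∧ ((¬d) ∨ (¬m))


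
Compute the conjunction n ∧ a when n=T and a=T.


Conjunction is true only when both operands are true.
Substitute: n=T, a=T.
T ∧ T evaluates to T.

T


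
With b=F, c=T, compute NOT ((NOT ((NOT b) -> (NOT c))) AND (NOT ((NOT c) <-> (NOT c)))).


Substitute b=F, c=T:
NOT b = T
NOT c = F
(NOT b) -> (NOT c) = T -> F = F
NOT ((NOT b) -> (NOT c)) = T
NOT c = F
NOT c = F
(NOT c) <-> (NOT c) = F <-> F = T
NOT ((NOT c) <-> (NOT c)) = F
(NOT ((NOT b) -> (NOT c))) AND (NOT ((NOT c) <-> (NOT c))) = T AND F = F
NOT ((NOT ((NOT b) -> (NOT c))) AND (NOT ((NOT c) <-> (NOT c)))) = T

T


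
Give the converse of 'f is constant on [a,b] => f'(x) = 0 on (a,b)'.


The converse of (P → Q) is (Q → P). It is not in general equivalent to the original.
Here P = 'f is constant on [a,b]' and Q = 'f'(x) = 0 on (a,b)'.

If f'(x) = 0 on (a,b), then f is constant on [a,b].


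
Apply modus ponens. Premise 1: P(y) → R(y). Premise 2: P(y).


Modus ponens: from (P → Q) and P, infer Q.
P = 'P(y)' is asserted, and P → Q holds, so Q follows.

R(y).


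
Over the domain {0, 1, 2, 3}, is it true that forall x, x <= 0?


Evaluate the predicate on each element: 0:True, 1:False, 2:False, 3:False.
Counterexample x = 1 fails the predicate.

False


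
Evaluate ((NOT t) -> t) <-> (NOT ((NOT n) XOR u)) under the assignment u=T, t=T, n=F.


Substitute u=T, t=T, n=F:
NOT t = F
(NOT t) -> t = F -> T = T
NOT n = T
(NOT n) XOR u = T XOR T = F
NOT ((NOT n) XOR u) = T
((NOT t) -> t) <-> (NOT ((NOT n) XOR u)) = T <-> T = T

T


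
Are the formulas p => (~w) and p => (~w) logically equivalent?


Compare truth tables:
p | w | φ | ψ
-------------
False | False | True | True
True | False | True | True
False | True | True | True
True | True | False | False
The columns φ and ψ agree on every row.

Yes, they are logically equivalent.


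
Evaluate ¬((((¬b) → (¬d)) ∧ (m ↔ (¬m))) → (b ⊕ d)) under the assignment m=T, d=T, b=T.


Substitute m=T, d=T, b=T:
¬b = F
¬d = F
(¬b) → (¬d) = F → F = T
¬m = F
m ↔ (¬m) = T ↔ F = F
((¬b) → (¬d)) ∧ (m ↔ (¬m)) = T ∧ F = F
b ⊕ d = T ⊕ T = F
(((¬b) → (¬d)) ∧ (m ↔ (¬m))) → (b ⊕ d) = F → F = T
¬((((¬b) → (¬d)) ∧ (m ↔ (¬m))) → (b ⊕ d)) = F

F


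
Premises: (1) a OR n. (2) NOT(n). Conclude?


Disjunctive syllogism: from (P ∨ Q) and ¬P, infer Q.
One disjunct, 'n', is ruled out; the other must hold.

a


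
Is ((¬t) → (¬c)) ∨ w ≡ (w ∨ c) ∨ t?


Compare truth tables:
c | t | w | φ | ψ
-----------------
F | F | F | T | F
T | F | F | F | T
F | T | F | T | T
T | T | F | T | T
F | F | T | T | T
T | F | T | T | T
F | T | T | T | T
T | T | T | T | T
They differ at row 1 (c=F, t=F, w=F): φ=T but ψ=F.

No, they are not logically equivalent.


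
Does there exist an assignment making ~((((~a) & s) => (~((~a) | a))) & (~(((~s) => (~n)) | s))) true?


Search for a satisfying assignment over {a, n, s}.
Try a=False, n=False, s=False: the formula evaluates to True.
A satisfying assignment exists.

Satisfiable.


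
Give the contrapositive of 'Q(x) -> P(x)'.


The contrapositive of (P → Q) is (¬Q → ¬P); it is logically equivalent to the original.
Here P = 'Q(x)' and Q = 'P(x)'.

If not (P(x)), then not (Q(x)).


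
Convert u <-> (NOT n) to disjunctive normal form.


Step 1: u ↔ (¬n) is true exactly when both agree: (u ∧ (¬n)) ∨ (¬u ∧ ¬(¬n)).
Step 2: Eliminate any double negations (¬¬X = X).

(u AND (NOT n)) OR ((NOT u) AND n)


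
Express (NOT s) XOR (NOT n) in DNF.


Step 1: (¬s) ⊕ (¬n) is true exactly when they disagree: ((¬s) ∧ ¬(¬n)) ∨ (¬(¬s) ∧ (¬n)).
Step 2: Eliminate any double negations (¬¬X = X).

((NOT s) AND n) OR (s AND (NOT n))


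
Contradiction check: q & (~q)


Truth table over {q}:
q | φ
-----
False | False
True | False
Every row is false.

Yes, it is a contradiction.


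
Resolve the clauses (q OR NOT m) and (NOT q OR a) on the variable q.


The clauses contain complementary literals q and NOTq.
Resolution eliminates this pair and disjoins the remaining literals (merging duplicates).

(NOT m OR a)


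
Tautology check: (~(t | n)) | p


Build the truth table over {n, p, t}:
n | p | t | φ
-------------
False | False | False | True
True | False | False | False
False | True | False | True
True | True | False | True
False | False | True | False
True | False | True | False
False | True | True | True
True | True | True | True
Counterexample at row 2: with n=True, p=False, t=False, the formula is False.

No, it is not a tautology.


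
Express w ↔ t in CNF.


Step 1: Rewrite w ↔ t as (w → t) ∧ (t → w).
Step 2: Rewrite each implication as a disjunction.

((¬w) ∨ t) ∧ ((¬t) ∨ w)


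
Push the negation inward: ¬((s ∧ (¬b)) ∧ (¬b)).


De Morgan: the negation of a conjunction is the disjunction of the negations.
Distribute ¬ across ∧, flipping it to ∨, and negate each literal.

((¬s) ∨ b) ∨ b


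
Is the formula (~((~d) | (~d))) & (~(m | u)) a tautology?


Build the truth table over {d, m, u}:
d | m | u | φ
-------------
False | False | False | False
True | False | False | True
False | True | False | False
True | True | False | False
False | False | True | False
True | False | True | False
False | True | True | False
True | True | True | False
Counterexample at row 1: with d=False, m=False, u=False, the formula is False.

No, it is not a tautology.


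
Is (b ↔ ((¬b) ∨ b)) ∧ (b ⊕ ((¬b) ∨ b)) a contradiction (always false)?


Truth table over {b}:
b | φ
-----
F | F
T | F
Every row is false.

Yes, it is a contradiction.


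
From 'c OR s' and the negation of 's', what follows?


Disjunctive syllogism: from (P ∨ Q) and ¬P, infer Q.
One disjunct, 's', is ruled out; the other must hold.

c


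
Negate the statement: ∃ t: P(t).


¬(∀ x: φ) = ∃ x: ¬φ, and ¬(∃ x: φ) = ∀ x: ¬φ.
Apply to the existential statement.

∀ t: ¬(P(t))


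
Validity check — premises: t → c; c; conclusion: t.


This is affirming the consequent (fallacy). There exist truth assignments where the premises are all true but the conclusion is false.

Invalid.


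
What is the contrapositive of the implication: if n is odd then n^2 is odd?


The contrapositive of (P → Q) is (¬Q → ¬P); it is logically equivalent to the original.
Here P = 'n is odd' and Q = 'n^2 is odd'.

If not (n^2 is odd), then not (n is odd).


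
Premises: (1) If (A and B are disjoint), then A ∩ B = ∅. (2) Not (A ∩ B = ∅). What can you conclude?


Modus tollens: from (P → Q) and ¬Q, infer ¬P.
Q = 'A ∩ B = ∅' is denied; since P → Q, P must also fail.

Not ((A and B are disjoint)).


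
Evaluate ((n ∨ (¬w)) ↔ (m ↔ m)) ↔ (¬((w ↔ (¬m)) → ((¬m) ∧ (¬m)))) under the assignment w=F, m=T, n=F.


Substitute w=F, m=T, n=F:
… (earlier sub-steps elided)
m ↔ m = T ↔ T = T
(n ∨ (¬w)) ↔ (m ↔ m) = T ↔ T = T
¬m = F
w ↔ (¬m) = F ↔ F = T
¬m = F
¬m = F
(¬m) ∧ (¬m) = F ∧ F = F
(w ↔ (¬m)) → ((¬m) ∧ (¬m)) = T → F = F
¬((w ↔ (¬m)) → ((¬m) ∧ (¬m))) = T
((n ∨ (¬w)) ↔ (m ↔ m)) ↔ (¬((w ↔ (¬m)) → ((¬m) ∧ (¬m)))) = T ↔ T = T

T


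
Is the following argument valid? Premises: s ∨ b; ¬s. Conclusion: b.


This matches the form of disjunctive syllogism: the conclusion follows in every model of the premises.

Valid.


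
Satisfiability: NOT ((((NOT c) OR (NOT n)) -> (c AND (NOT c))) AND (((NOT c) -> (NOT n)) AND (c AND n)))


Search for a satisfying assignment over {c, n}.
Try c=F, n=F: the formula evaluates to T.
A satisfying assignment exists.

Satisfiable.


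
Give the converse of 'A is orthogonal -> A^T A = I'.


The converse of (P → Q) is (Q → P). It is not in general equivalent to the original.
Here P = 'A is orthogonal' and Q = 'A^T A = I'.

If A^T A = I, then A is orthogonal.


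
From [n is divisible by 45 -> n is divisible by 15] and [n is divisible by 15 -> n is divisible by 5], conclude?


Hypothetical syllogism: from (P → Q) and (Q → R), infer (P → R).
Chain the two implications through the shared middle term 'n is divisible by 15'.

n is divisible by 45 -> n is divisible by 5


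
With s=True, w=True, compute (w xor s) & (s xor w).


Substitute s=True, w=True:
w xor s = True xor True = False
s xor w = True xor True = False
(w xor s) & (s xor w) = False & False = False

False


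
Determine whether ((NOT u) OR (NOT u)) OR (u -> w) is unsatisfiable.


Truth table over {u, w}:
u | w | φ
---------
F | F | T
T | F | F
F | T | T
T | T | T
Satisfying assignment at row 1: u=F, w=F gives T.

No, it is not a contradiction.


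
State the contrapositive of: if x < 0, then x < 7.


The contrapositive of (P → Q) is (¬Q → ¬P); it is logically equivalent to the original.
Here P = 'x < 0' and Q = 'x < 7'.

If not (x < 7), then not (x < 0).


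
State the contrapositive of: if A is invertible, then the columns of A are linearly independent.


The contrapositive of (P → Q) is (¬Q → ¬P); it is logically equivalent to the original.
Here P = 'A is invertible' and Q = 'the columns of A are linearly independent'.

If not (the columns of A are linearly independent), then not (A is invertible).


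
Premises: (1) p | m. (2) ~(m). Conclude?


Disjunctive syllogism: from (P ∨ Q) and ¬P, infer Q.
One disjunct, 'm', is ruled out; the other must hold.

p


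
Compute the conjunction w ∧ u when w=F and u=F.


Conjunction is true only when both operands are true.
Substitute: w=F, u=F.
F ∧ F evaluates to F.

F


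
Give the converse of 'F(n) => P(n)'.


The converse of (P → Q) is (Q → P). It is not in general equivalent to the original.
Here P = 'F(n)' and Q = 'P(n)'.

If P(n), then F(n).


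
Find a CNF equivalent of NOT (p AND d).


Step 1: Apply De Morgan: ¬(p ∧ d) = ¬p ∨ ¬d.

(NOT p) OR (NOT d)


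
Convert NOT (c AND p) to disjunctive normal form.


Step 1: Apply De Morgan: ¬(c ∧ p) = ¬c ∨ ¬p.

(NOT c) OR (NOT p)


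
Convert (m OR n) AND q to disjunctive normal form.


Step 1: Distribute ∧ over ∨: (m ∨ n) ∧ q = (m ∧ q) ∨ (n ∧ q).

(m AND q) OR (n AND q)


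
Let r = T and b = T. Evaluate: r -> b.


Implication is false only when antecedent is true and consequent is false.
Substitute: r=T, b=T.
T -> T evaluates to T.

T


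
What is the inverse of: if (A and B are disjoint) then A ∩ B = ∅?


The inverse of (P → Q) is (¬P → ¬Q). It is equivalent to the converse, not to the original.
Here P = '(A and B are disjoint)' and Q = 'A ∩ B = ∅'.

If not ((A and B are disjoint)), then not (A ∩ B = ∅).


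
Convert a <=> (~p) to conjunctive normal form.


Step 1: Rewrite a ↔ (¬p) as (a → (¬p)) ∧ ((¬p) → a).
Step 2: Rewrite each implication as a disjunction.
Step 3: Eliminate any double negations (¬¬X = X).

((~a) | (~p)) & (p | a)


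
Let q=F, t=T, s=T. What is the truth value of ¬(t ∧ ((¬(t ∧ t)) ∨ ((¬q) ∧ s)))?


Substitute q=F, t=T, s=T:
t ∧ t = T ∧ T = T
¬(t ∧ t) = F
¬q = T
(¬q) ∧ s = T ∧ T = T
(¬(t ∧ t)) ∨ ((¬q) ∧ s) = F ∨ T = T
t ∧ ((¬(t ∧ t)) ∨ ((¬q) ∧ s)) = T ∧ T = T
¬(t ∧ ((¬(t ∧ t)) ∨ ((¬q) ∧ s))) = F

F


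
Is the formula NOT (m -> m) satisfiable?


Check all 2 assignments over {m}:
m | φ
-----
F | F
T | F
No assignment makes the formula true.

Unsatisfiable.


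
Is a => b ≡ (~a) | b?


Compare truth tables:
a | b | φ | ψ
-------------
False | False | True | True
True | False | False | False
False | True | True | True
True | True | True | True
The columns φ and ψ agree on every row.

Yes, they are logically equivalent.


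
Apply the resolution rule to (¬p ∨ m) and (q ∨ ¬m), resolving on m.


The clauses contain complementary literals m and ¬m.
Resolution eliminates this pair and disjoins the remaining literals (merging duplicates).

(¬p ∨ q)


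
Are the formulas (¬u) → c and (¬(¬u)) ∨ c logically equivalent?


Compare truth tables:
c | u | φ | ψ
-------------
F | F | F | F
T | F | T | T
F | T | T | T
T | T | T | T
The columns φ and ψ agree on every row.

Yes, they are logically equivalent.


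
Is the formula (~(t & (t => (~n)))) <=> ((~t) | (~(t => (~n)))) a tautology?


Build the truth table over {n, t}:
n | t | φ
---------
False | False | True
True | False | True
False | True | True
True | True | True
Every row evaluates to true.

Yes, it is a tautology.


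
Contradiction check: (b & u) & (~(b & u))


Truth table over {b, u}:
b | u | φ
---------
False | False | False
True | False | False
False | True | False
True | True | False
Every row is false.

Yes, it is a contradiction.


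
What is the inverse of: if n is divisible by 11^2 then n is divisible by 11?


The inverse of (P → Q) is (¬P → ¬Q). It is equivalent to the converse, not to the original.
Here P = 'n is divisible by 11^2' and Q = 'n is divisible by 11'.

If not (n is divisible by 11^2), then not (n is divisible by 11).


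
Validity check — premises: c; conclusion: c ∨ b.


This matches the form of disjunction introduction: the conclusion follows in every model of the premises.

Valid.


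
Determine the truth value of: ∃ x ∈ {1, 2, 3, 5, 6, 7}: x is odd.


Evaluate the predicate on each element: 1:T, 2:F, 3:T, 5:T, 6:F, 7:T.
Witness x = 1 satisfies the predicate.

T


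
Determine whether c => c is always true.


Build the truth table over {c}:
c | φ
-----
False | True
True | True
Every row evaluates to true.

Yes, it is a tautology.


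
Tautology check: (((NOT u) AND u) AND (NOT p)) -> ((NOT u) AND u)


Build the truth table over {p, u}:
p | u | φ
---------
F | F | T
T | F | T
F | T | T
T | T | T
Every row evaluates to true.

Yes, it is a tautology.


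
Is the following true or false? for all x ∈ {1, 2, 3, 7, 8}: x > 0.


Evaluate the predicate on each element: 1:T, 2:T, 3:T, 7:T, 8:T.
Every element satisfies the predicate.

T


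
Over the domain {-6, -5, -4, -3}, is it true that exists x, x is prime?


Evaluate the predicate on each element: -6:False, -5:False, -4:False, -3:False.
No element satisfies the predicate.

False


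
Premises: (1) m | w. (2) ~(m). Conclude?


Disjunctive syllogism: from (P ∨ Q) and ¬P, infer Q.
One disjunct, 'm', is ruled out; the other must hold.

w


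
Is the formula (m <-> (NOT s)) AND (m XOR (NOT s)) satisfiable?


Check all 4 assignments over {m, s}:
m | s | φ
---------
F | F | F
T | F | F
F | T | F
T | T | F
No assignment makes the formula true.

Unsatisfiable.


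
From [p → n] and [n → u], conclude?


Hypothetical syllogism: from (P → Q) and (Q → R), infer (P → R).
Chain the two implications through the shared middle term 'n'.

p → u


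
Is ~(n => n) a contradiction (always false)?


Truth table over {n}:
n | φ
-----
False | False
True | False
Every row is false.

Yes, it is a contradiction.


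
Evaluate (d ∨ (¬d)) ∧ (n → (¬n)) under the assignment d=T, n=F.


Substitute d=T, n=F:
¬d = F
d ∨ (¬d) = T ∨ F = T
¬n = T
n → (¬n) = F → T = T
(d ∨ (¬d)) ∧ (n → (¬n)) = T ∧ T = T

T


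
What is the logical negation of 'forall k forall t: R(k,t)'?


Negation flips each quantifier (∀↔∃) and negates the inner predicate.
¬(forall k forall t: φ) = exists k exists t: ¬φ.

exists k exists t: ~(R(k,t))


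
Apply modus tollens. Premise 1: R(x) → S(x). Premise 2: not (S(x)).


Modus tollens: from (P → Q) and ¬Q, infer ¬P.
Q = 'S(x)' is denied; since P → Q, P must also fail.

Not (R(x)).


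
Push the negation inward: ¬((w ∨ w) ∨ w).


De Morgan: the negation of a disjunction is the conjunction of the negations.
Distribute ¬ across ∨, flipping it to ∧, and negate each literal.

((¬w) ∧ (¬w)) ∧ (¬w)


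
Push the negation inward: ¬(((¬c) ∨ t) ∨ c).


De Morgan: the negation of a disjunction is the conjunction of the negations.
Distribute ¬ across ∨, flipping it to ∧, and negate each literal.

(c ∧ (¬t)) ∧ (¬c)


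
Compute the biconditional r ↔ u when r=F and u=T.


Biconditional is true when both operands have the same truth value.
Substitute: r=F, u=T.
F ↔ T evaluates to F.

F


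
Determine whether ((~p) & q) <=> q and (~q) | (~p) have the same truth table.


Compare truth tables:
p | q | φ | ψ
-------------
False | False | True | True
True | False | True | True
False | True | True | True
True | True | False | False
The columns φ and ψ agree on every row.

Yes, they are logically equivalent.


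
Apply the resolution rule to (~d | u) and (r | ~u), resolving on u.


The clauses contain complementary literals u and ~u.
Resolution eliminates this pair and disjoins the remaining literals (merging duplicates).

(~d | r)


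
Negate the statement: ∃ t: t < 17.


¬(∀ x: φ) = ∃ x: ¬φ, and ¬(∃ x: φ) = ∀ x: ¬φ.
Apply to the existential statement.

∀ t: ¬(t < 17)


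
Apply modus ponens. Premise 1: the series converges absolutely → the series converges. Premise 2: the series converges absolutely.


Modus ponens: from (P → Q) and P, infer Q.
P = 'the series converges absolutely' is asserted, and P → Q holds, so Q follows.

the series converges.


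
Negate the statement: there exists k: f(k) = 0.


¬(for all x: φ) = there exists x: ¬φ, and ¬(there exists x: φ) = for all x: ¬φ.
Apply to the existential statement.

for all k: NOT(f(k) = 0)


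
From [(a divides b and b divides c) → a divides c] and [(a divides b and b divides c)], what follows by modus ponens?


Modus ponens: from (P → Q) and P, infer Q.
P = '(a divides b and b divides c)' is asserted, and P → Q holds, so Q follows.

a divides c.


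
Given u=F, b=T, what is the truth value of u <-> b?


Biconditional is true when both operands have the same truth value.
Substitute: u=F, b=T.
F <-> T evaluates to F.

F


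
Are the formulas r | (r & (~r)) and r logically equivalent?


Compare truth tables:
r | φ | ψ
---------
False | False | False
True | True | True
The columns φ and ψ agree on every row.

Yes, they are logically equivalent.


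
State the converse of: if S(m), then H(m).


The converse of (P → Q) is (Q → P). It is not in general equivalent to the original.
Here P = 'S(m)' and Q = 'H(m)'.

If H(m), then S(m).


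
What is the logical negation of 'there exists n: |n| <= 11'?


¬(for all x: φ) = there exists x: ¬φ, and ¬(there exists x: φ) = for all x: ¬φ.
Apply to the existential statement.

for all n: NOT(|n| <= 11)


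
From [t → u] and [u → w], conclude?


Hypothetical syllogism: from (P → Q) and (Q → R), infer (P → R).
Chain the two implications through the shared middle term 'u'.

t → w


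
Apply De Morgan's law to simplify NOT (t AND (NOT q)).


De Morgan: the negation of a conjunction is the disjunction of the negations.
Distribute NOT across AND, flipping it to OR, and negate each literal.

(NOT t) OR q


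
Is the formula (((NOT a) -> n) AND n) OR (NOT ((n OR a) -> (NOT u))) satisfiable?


Search for a satisfying assignment over {a, n, u}.
Try a=F, n=T, u=F: the formula evaluates to T.
A satisfying assignment exists.

Satisfiable.


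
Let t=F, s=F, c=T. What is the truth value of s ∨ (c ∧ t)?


Substitute t=F, s=F, c=T:
c ∧ t = T ∧ F = F
s ∨ (c ∧ t) = F ∨ F = F

F


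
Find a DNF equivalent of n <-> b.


Step 1: n ↔ b is true exactly when both agree: (n ∧ b) ∨ (¬n ∧ ¬b).

(n AND b) OR ((NOT n) AND (NOT b))


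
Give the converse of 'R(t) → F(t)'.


The converse of (P → Q) is (Q → P). It is not in general equivalent to the original.
Here P = 'R(t)' and Q = 'F(t)'.

If F(t), then R(t).


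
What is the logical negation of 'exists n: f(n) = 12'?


¬(forall x: φ) = exists x: ¬φ, and ¬(exists x: φ) = forall x: ¬φ.
Apply to the existential statement.

forall n: ~(f(n) = 12)


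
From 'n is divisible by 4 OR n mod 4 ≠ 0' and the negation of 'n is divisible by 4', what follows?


Disjunctive syllogism: from (P ∨ Q) and ¬P, infer Q.
One disjunct, 'n is divisible by 4', is ruled out; the other must hold.

n mod 4 ≠ 0


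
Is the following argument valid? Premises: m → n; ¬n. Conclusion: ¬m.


This matches the form of modus tollens: the conclusion follows in every model of the premises.

Valid.


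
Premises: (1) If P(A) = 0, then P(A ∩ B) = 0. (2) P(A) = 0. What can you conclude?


Modus ponens: from (P → Q) and P, infer Q.
P = 'P(A) = 0' is asserted, and P → Q holds, so Q follows.

P(A ∩ B) = 0.


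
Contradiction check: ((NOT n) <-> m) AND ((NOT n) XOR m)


Truth table over {m, n}:
m | n | φ
---------
F | F | F
T | F | F
F | T | F
T | T | F
Every row is false.

Yes, it is a contradiction.


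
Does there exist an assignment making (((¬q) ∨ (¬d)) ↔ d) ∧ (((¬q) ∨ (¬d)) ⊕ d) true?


Check all 4 assignments over {d, q}:
d | q | φ
---------
F | F | F
T | F | F
F | T | F
T | T | F
No assignment makes the formula true.

Unsatisfiable.


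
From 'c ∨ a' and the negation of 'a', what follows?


Disjunctive syllogism: from (P ∨ Q) and ¬P, infer Q.
One disjunct, 'a', is ruled out; the other must hold.

c


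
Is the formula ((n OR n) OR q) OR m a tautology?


Build the truth table over {m, n, q}:
m | n | q | φ
-------------
F | F | F | F
T | F | F | T
F | T | F | T
T | T | F | T
F | F | T | T
T | F | T | T
F | T | T | T
T | T | T | T
Counterexample at row 1: with m=F, n=F, q=F, the formula is F.

No, it is not a tautology.


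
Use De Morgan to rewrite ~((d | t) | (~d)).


De Morgan: the negation of a disjunction is the conjunction of the negations.
Distribute ~ across |, flipping it to &, and negate each literal.

((~d) & (~t)) & d


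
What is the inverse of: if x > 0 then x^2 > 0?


The inverse of (P → Q) is (¬P → ¬Q). It is equivalent to the converse, not to the original.
Here P = 'x > 0' and Q = 'x^2 > 0'.

If not (x > 0), then not (x^2 > 0).


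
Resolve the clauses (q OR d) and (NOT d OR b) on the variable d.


The clauses contain complementary literals d and NOTd.
Resolution eliminates this pair and disjoins the remaining literals (merging duplicates).

(q OR b)


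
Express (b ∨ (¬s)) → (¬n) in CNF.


Step 1: Rewrite as ¬(b ∨ (¬s)) ∨ (¬n) = (¬b ∧ ¬(¬s)) ∨ (¬n).
Step 2: Distribute ∨ over ∧.
Step 3: Eliminate any double negations (¬¬X = X).

((¬b) ∨ (¬n)) ∧ (s ∨ (¬n))


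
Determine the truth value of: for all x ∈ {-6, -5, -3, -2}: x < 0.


Evaluate the predicate on each element: -6:T, -5:T, -3:T, -2:T.
Every element satisfies the predicate.

T


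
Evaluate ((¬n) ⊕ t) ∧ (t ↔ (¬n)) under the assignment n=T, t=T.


Substitute n=T, t=T:
¬n = F
(¬n) ⊕ t = F ⊕ T = T
¬n = F
t ↔ (¬n) = T ↔ F = F
((¬n) ⊕ t) ∧ (t ↔ (¬n)) = T ∧ F = F

F


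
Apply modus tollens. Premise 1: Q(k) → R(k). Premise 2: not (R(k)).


Modus tollens: from (P → Q) and ¬Q, infer ¬P.
Q = 'R(k)' is denied; since P → Q, P must also fail.

Not (Q(k)).


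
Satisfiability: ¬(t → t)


Check all 2 assignments over {t}:
t | φ
-----
F | F
T | F
No assignment makes the formula true.

Unsatisfiable.


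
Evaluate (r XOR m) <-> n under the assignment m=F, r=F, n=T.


Substitute m=F, r=F, n=T:
r XOR m = F XOR F = F
(r XOR m) <-> n = F <-> T = F

F


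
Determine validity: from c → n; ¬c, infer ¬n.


This is denying the antecedent (fallacy). There exist truth assignments where the premises are all true but the conclusion is false.

Invalid.


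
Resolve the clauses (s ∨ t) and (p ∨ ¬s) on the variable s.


The clauses contain complementary literals s and ¬s.
Resolution eliminates this pair and disjoins the remaining literals (merging duplicates).

(t ∨ p)


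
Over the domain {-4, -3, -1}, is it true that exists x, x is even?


Evaluate the predicate on each element: -4:True, -3:False, -1:False.
Witness x = -4 satisfies the predicate.

True


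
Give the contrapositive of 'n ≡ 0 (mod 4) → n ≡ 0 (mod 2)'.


The contrapositive of (P → Q) is (¬Q → ¬P); it is logically equivalent to the original.
Here P = 'n ≡ 0 (mod 4)' and Q = 'n ≡ 0 (mod 2)'.

If not (n ≡ 0 (mod 2)), then not (n ≡ 0 (mod 4)).


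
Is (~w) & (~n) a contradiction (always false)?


Truth table over {n, w}:
n | w | φ
---------
False | False | True
True | False | False
False | True | False
True | True | False
Satisfying assignment at row 1: n=False, w=False gives True.

No, it is not a contradiction.


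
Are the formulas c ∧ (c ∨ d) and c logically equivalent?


Compare truth tables:
c | d | φ | ψ
-------------
F | F | F | F
T | F | T | T
F | T | F | F
T | T | T | T
The columns φ and ψ agree on every row.

Yes, they are logically equivalent.


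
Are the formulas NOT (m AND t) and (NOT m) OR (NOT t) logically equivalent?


Compare truth tables:
m | t | φ | ψ
-------------
F | F | T | T
T | F | T | T
F | T | T | T
T | T | F | F
The columns φ and ψ agree on every row.

Yes, they are logically equivalent.


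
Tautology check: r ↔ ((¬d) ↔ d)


Build the truth table over {d, r}:
d | r | φ
---------
F | F | T
T | F | T
F | T | F
T | T | F
Counterexample at row 3: with d=F, r=T, the formula is F.

No, it is not a tautology.


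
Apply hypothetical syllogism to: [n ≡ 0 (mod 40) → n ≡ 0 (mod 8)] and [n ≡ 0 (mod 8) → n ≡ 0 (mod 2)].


Hypothetical syllogism: from (P → Q) and (Q → R), infer (P → R).
Chain the two implications through the shared middle term 'n ≡ 0 (mod 8)'.

n ≡ 0 (mod 40) → n ≡ 0 (mod 2)


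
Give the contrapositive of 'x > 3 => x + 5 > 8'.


The contrapositive of (P → Q) is (¬Q → ¬P); it is logically equivalent to the original.
Here P = 'x > 3' and Q = 'x + 5 > 8'.

If not (x + 5 > 8), then not (x > 3).


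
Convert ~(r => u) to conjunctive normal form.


Step 1: Rewrite r → u as ¬r ∨ u.
Step 2: Negate: ¬(¬r ∨ u) = r ∧ ¬u (De Morgan + double negation).

r & (~u)


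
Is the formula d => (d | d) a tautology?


Build the truth table over {d}:
d | φ
-----
False | True
True | True
Every row evaluates to true.

Yes, it is a tautology.


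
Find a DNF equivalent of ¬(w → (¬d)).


Step 1: Rewrite implication then negate: ¬(¬w ∨ (¬d)) = w ∧ ¬(¬d).
Step 2: Eliminate any double negations (¬¬X = X).

w ∧ d


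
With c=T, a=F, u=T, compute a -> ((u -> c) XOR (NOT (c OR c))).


Substitute c=T, a=F, u=T:
u -> c = T -> T = T
c OR c = T OR T = T
NOT (c OR c) = F
(u -> c) XOR (NOT (c OR c)) = T XOR F = T
a -> ((u -> c) XOR (NOT (c OR c))) = F -> T = T

T


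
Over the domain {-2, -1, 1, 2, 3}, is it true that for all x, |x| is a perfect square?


Evaluate the predicate on each element: -2:F, -1:T, 1:T, 2:F, 3:F.
Counterexample x = -2 fails the predicate.

F


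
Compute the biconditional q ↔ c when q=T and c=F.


Biconditional is true when both operands have the same truth value.
Substitute: q=T, c=F.
T ↔ F evaluates to F.

F


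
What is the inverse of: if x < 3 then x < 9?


The inverse of (P → Q) is (¬P → ¬Q). It is equivalent to the converse, not to the original.
Here P = 'x < 3' and Q = 'x < 9'.

If not (x < 3), then not (x < 9).


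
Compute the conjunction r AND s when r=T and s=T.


Conjunction is true only when both operands are true.
Substitute: r=T, s=T.
T AND T evaluates to T.

T


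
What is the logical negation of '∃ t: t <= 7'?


¬(∀ x: φ) = ∃ x: ¬φ, and ¬(∃ x: φ) = ∀ x: ¬φ.
Apply to the existential statement.

∀ t: ¬(t <= 7)


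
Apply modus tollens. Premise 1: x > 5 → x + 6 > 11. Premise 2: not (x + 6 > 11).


Modus tollens: from (P → Q) and ¬Q, infer ¬P.
Q = 'x + 6 > 11' is denied; since P → Q, P must also fail.

Not (x > 5).


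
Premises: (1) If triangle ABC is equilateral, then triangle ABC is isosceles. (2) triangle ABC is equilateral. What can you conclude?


Modus ponens: from (P → Q) and P, infer Q.
P = 'triangle ABC is equilateral' is asserted, and P → Q holds, so Q follows.

triangle ABC is isosceles.


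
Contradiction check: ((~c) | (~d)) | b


Truth table over {b, c, d}:
b | c | d | φ
-------------
False | False | False | True
True | False | False | True
False | True | False | True
True | True | False | True
False | False | True | True
True | False | True | True
False | True | True | False
True | True | True | True
Satisfying assignment at row 1: b=False, c=False, d=False gives True.

No, it is not a contradiction.


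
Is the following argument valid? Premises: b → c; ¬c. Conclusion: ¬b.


This matches the form of modus tollens: the conclusion follows in every model of the premises.

Valid.


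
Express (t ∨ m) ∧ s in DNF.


Step 1: Distribute ∧ over ∨: (t ∨ m) ∧ s = (t ∧ s) ∨ (m ∧ s).

(t ∧ s) ∨ (m ∧ s)


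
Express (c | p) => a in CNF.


Step 1: Rewrite as ¬(c ∨ p) ∨ a = (¬c ∧ ¬p) ∨ a.
Step 2: Distribute ∨ over ∧.

((~c) | a) & ((~p) | a)


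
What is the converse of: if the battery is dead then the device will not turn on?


The converse of (P → Q) is (Q → P). It is not in general equivalent to the original.
Here P = 'the battery is dead' and Q = 'the device will not turn on'.

If the device will not turn on, then the battery is dead.


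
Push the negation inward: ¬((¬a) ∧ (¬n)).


De Morgan: the negation of a conjunction is the disjunction of the negations.
Distribute ¬ across ∧, flipping it to ∨, and negate each literal.

a ∨ n


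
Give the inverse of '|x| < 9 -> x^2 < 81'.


The inverse of (P → Q) is (¬P → ¬Q). It is equivalent to the converse, not to the original.
Here P = '|x| < 9' and Q = 'x^2 < 81'.

If not (|x| < 9), then not (x^2 < 81).


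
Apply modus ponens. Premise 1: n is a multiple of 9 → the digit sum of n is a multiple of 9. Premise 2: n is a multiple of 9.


Modus ponens: from (P → Q) and P, infer Q.
P = 'n is a multiple of 9' is asserted, and P → Q holds, so Q follows.

the digit sum of n is a multiple of 9.


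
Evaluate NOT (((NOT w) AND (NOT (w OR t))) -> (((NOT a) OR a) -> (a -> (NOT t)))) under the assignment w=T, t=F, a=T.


Substitute w=T, t=F, a=T:
… (earlier sub-steps elided)
w OR t = T OR F = T
NOT (w OR t) = F
(NOT w) AND (NOT (w OR t)) = F AND F = F
NOT a = F
(NOT a) OR a = F OR T = T
NOT t = T
a -> (NOT t) = T -> T = T
((NOT a) OR a) -> (a -> (NOT t)) = T -> T = T
((NOT w) AND (NOT (w OR t))) -> (((NOT a) OR a) -> (a -> (NOT t))) = F -> T = T
NOT (((NOT w) AND (NOT (w OR t))) -> (((NOT a) OR a) -> (a -> (NOT t)))) = F

F


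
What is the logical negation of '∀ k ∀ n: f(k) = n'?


Negation flips each quantifier (∀↔∃) and negates the inner predicate.
¬(∀ k ∀ n: φ) = ∃ k ∃ n: ¬φ.

∃ k ∃ n: ¬(f(k) = n)


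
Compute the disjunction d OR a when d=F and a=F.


Disjunction is false only when both operands are false.
Substitute: d=F, a=F.
F OR F evaluates to F.

F


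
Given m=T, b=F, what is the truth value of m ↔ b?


Biconditional is true when both operands have the same truth value.
Substitute: m=T, b=F.
T ↔ F evaluates to F.

F


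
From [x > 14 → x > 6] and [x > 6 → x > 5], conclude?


Hypothetical syllogism: from (P → Q) and (Q → R), infer (P → R).
Chain the two implications through the shared middle term 'x > 6'.

x > 14 → x > 5


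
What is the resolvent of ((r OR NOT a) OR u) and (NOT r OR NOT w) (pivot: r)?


The clauses contain complementary literals r and NOTr.
Resolution eliminates this pair and disjoins the remaining literals (merging duplicates).

((NOT a OR u) OR NOT w)


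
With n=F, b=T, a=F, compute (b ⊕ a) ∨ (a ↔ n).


Substitute n=F, b=T, a=F:
b ⊕ a = T ⊕ F = T
a ↔ n = F ↔ F = T
(b ⊕ a) ∨ (a ↔ n) = T ∨ T = T

T


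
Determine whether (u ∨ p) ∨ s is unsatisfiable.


Truth table over {p, s, u}:
p | s | u | φ
-------------
F | F | F | F
T | F | F | T
F | T | F | T
T | T | F | T
F | F | T | T
T | F | T | T
F | T | T | T
T | T | T | T
Satisfying assignment at row 2: p=T, s=F, u=F gives T.

No, it is not a contradiction.


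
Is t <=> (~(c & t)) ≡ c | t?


Compare truth tables:
c | t | φ | ψ
-------------
False | False | False | False
True | False | False | True
False | True | True | True
True | True | False | True
They differ at row 2 (c=True, t=False): φ=False but ψ=True.

No, they are not logically equivalent.


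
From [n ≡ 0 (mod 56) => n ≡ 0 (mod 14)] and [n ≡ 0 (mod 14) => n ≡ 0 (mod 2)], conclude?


Hypothetical syllogism: from (P → Q) and (Q → R), infer (P → R).
Chain the two implications through the shared middle term 'n ≡ 0 (mod 14)'.

n ≡ 0 (mod 56) => n ≡ 0 (mod 2)


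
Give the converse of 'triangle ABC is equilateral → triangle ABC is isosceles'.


The converse of (P → Q) is (Q → P). It is not in general equivalent to the original.
Here P = 'triangle ABC is equilateral' and Q = 'triangle ABC is isosceles'.

If triangle ABC is isosceles, then triangle ABC is equilateral.


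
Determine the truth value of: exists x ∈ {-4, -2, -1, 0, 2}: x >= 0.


Evaluate the predicate on each element: -4:False, -2:False, -1:False, 0:True, 2:True.
Witness x = 0 satisfies the predicate.

True


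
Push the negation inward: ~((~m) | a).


De Morgan: the negation of a disjunction is the conjunction of the negations.
Distribute ~ across |, flipping it to &, and negate each literal.

m & (~a)


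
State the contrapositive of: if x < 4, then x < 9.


The contrapositive of (P → Q) is (¬Q → ¬P); it is logically equivalent to the original.
Here P = 'x < 4' and Q = 'x < 9'.

If not (x < 9), then not (x < 4).


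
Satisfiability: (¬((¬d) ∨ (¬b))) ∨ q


Search for a satisfying assignment over {b, d, q}.
Try b=T, d=T, q=F: the formula evaluates to T.
A satisfying assignment exists.

Satisfiable.


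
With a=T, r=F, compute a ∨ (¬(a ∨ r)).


Substitute a=T, r=F:
a ∨ r = T ∨ F = T
¬(a ∨ r) = F
a ∨ (¬(a ∨ r)) = T ∨ F = T

T


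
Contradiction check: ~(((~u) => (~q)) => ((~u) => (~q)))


Truth table over {q, u}:
q | u | φ
---------
False | False | False
True | False | False
False | True | False
True | True | False
Every row is false.

Yes, it is a contradiction.


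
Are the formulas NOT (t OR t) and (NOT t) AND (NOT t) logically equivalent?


Compare truth tables:
t | φ | ψ
---------
F | T | T
T | F | F
The columns φ and ψ agree on every row.

Yes, they are logically equivalent.


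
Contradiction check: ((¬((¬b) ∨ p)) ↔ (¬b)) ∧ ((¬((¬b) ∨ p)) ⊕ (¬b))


Truth table over {b, p}:
b | p | φ
---------
F | F | F
T | F | F
F | T | F
T | T | F
Every row is false.

Yes, it is a contradiction.
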